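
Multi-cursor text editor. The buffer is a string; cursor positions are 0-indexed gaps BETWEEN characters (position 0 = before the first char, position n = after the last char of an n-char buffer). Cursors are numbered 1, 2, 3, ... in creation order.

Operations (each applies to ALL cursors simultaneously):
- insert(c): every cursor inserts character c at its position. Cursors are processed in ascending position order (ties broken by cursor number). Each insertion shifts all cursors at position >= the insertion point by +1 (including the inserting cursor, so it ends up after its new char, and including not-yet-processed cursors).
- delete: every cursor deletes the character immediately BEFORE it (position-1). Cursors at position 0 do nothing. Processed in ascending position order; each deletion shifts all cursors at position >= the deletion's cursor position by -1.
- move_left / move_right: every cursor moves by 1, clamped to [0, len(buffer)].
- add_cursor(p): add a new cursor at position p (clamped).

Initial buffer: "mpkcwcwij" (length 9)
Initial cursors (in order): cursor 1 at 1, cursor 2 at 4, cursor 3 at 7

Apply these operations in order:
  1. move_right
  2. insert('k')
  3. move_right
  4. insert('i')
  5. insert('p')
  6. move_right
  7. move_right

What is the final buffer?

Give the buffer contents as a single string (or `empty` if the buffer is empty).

Answer: mpkkipcwkcipwikjip

Derivation:
After op 1 (move_right): buffer="mpkcwcwij" (len 9), cursors c1@2 c2@5 c3@8, authorship .........
After op 2 (insert('k')): buffer="mpkkcwkcwikj" (len 12), cursors c1@3 c2@7 c3@11, authorship ..1...2...3.
After op 3 (move_right): buffer="mpkkcwkcwikj" (len 12), cursors c1@4 c2@8 c3@12, authorship ..1...2...3.
After op 4 (insert('i')): buffer="mpkkicwkciwikji" (len 15), cursors c1@5 c2@10 c3@15, authorship ..1.1..2.2..3.3
After op 5 (insert('p')): buffer="mpkkipcwkcipwikjip" (len 18), cursors c1@6 c2@12 c3@18, authorship ..1.11..2.22..3.33
After op 6 (move_right): buffer="mpkkipcwkcipwikjip" (len 18), cursors c1@7 c2@13 c3@18, authorship ..1.11..2.22..3.33
After op 7 (move_right): buffer="mpkkipcwkcipwikjip" (len 18), cursors c1@8 c2@14 c3@18, authorship ..1.11..2.22..3.33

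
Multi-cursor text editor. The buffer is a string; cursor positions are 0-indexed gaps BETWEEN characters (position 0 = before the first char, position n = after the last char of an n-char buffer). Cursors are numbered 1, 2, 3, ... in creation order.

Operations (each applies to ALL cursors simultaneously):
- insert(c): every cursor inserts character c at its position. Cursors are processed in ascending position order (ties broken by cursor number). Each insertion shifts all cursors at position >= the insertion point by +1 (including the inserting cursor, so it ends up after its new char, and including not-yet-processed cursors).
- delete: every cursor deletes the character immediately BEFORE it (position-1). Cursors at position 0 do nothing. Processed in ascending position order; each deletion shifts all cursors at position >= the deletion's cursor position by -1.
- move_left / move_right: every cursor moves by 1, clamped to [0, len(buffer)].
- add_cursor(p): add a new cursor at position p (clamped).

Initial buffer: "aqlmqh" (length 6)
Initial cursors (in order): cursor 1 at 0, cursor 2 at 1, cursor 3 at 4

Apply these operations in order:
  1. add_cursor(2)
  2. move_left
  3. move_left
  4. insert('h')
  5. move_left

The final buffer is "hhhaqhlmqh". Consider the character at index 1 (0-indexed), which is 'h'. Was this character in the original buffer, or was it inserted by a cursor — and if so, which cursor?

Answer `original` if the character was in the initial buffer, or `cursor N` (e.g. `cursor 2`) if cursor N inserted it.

Answer: cursor 2

Derivation:
After op 1 (add_cursor(2)): buffer="aqlmqh" (len 6), cursors c1@0 c2@1 c4@2 c3@4, authorship ......
After op 2 (move_left): buffer="aqlmqh" (len 6), cursors c1@0 c2@0 c4@1 c3@3, authorship ......
After op 3 (move_left): buffer="aqlmqh" (len 6), cursors c1@0 c2@0 c4@0 c3@2, authorship ......
After op 4 (insert('h')): buffer="hhhaqhlmqh" (len 10), cursors c1@3 c2@3 c4@3 c3@6, authorship 124..3....
After op 5 (move_left): buffer="hhhaqhlmqh" (len 10), cursors c1@2 c2@2 c4@2 c3@5, authorship 124..3....
Authorship (.=original, N=cursor N): 1 2 4 . . 3 . . . .
Index 1: author = 2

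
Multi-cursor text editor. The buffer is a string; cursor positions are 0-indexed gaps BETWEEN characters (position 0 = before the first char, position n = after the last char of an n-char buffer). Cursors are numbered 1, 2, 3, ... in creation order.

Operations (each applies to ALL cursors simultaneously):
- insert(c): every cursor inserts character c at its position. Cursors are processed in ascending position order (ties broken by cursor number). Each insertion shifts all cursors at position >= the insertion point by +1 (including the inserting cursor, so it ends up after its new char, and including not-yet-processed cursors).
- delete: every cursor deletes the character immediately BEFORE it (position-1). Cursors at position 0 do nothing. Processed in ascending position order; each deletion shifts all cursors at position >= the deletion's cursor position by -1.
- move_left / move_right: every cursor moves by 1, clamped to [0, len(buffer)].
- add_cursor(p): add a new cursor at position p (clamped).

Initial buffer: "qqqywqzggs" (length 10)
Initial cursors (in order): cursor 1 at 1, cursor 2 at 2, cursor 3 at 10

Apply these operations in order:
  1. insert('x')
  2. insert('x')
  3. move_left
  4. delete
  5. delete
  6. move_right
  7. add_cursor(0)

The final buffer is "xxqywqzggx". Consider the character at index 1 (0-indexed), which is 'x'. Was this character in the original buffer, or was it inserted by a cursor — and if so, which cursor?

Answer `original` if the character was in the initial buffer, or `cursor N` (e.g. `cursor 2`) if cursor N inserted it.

After op 1 (insert('x')): buffer="qxqxqywqzggsx" (len 13), cursors c1@2 c2@4 c3@13, authorship .1.2........3
After op 2 (insert('x')): buffer="qxxqxxqywqzggsxx" (len 16), cursors c1@3 c2@6 c3@16, authorship .11.22........33
After op 3 (move_left): buffer="qxxqxxqywqzggsxx" (len 16), cursors c1@2 c2@5 c3@15, authorship .11.22........33
After op 4 (delete): buffer="qxqxqywqzggsx" (len 13), cursors c1@1 c2@3 c3@12, authorship .1.2........3
After op 5 (delete): buffer="xxqywqzggx" (len 10), cursors c1@0 c2@1 c3@9, authorship 12.......3
After op 6 (move_right): buffer="xxqywqzggx" (len 10), cursors c1@1 c2@2 c3@10, authorship 12.......3
After op 7 (add_cursor(0)): buffer="xxqywqzggx" (len 10), cursors c4@0 c1@1 c2@2 c3@10, authorship 12.......3
Authorship (.=original, N=cursor N): 1 2 . . . . . . . 3
Index 1: author = 2

Answer: cursor 2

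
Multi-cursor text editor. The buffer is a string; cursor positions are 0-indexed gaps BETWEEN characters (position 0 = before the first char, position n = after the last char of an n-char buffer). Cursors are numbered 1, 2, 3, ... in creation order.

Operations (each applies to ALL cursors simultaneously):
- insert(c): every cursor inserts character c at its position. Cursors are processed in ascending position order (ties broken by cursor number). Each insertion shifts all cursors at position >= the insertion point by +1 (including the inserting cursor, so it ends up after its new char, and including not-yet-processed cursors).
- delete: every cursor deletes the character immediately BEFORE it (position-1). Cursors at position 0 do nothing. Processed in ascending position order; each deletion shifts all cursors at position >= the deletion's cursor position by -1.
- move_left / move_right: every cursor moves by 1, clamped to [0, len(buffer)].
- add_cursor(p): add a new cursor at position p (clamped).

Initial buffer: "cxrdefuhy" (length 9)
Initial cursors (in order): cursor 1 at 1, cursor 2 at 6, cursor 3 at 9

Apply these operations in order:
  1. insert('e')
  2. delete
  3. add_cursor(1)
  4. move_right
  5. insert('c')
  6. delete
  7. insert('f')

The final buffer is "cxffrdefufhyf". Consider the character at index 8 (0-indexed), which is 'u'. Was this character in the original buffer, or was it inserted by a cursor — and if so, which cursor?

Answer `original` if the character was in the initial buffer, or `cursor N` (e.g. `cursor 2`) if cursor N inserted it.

After op 1 (insert('e')): buffer="cexrdefeuhye" (len 12), cursors c1@2 c2@8 c3@12, authorship .1.....2...3
After op 2 (delete): buffer="cxrdefuhy" (len 9), cursors c1@1 c2@6 c3@9, authorship .........
After op 3 (add_cursor(1)): buffer="cxrdefuhy" (len 9), cursors c1@1 c4@1 c2@6 c3@9, authorship .........
After op 4 (move_right): buffer="cxrdefuhy" (len 9), cursors c1@2 c4@2 c2@7 c3@9, authorship .........
After op 5 (insert('c')): buffer="cxccrdefuchyc" (len 13), cursors c1@4 c4@4 c2@10 c3@13, authorship ..14.....2..3
After op 6 (delete): buffer="cxrdefuhy" (len 9), cursors c1@2 c4@2 c2@7 c3@9, authorship .........
After op 7 (insert('f')): buffer="cxffrdefufhyf" (len 13), cursors c1@4 c4@4 c2@10 c3@13, authorship ..14.....2..3
Authorship (.=original, N=cursor N): . . 1 4 . . . . . 2 . . 3
Index 8: author = original

Answer: original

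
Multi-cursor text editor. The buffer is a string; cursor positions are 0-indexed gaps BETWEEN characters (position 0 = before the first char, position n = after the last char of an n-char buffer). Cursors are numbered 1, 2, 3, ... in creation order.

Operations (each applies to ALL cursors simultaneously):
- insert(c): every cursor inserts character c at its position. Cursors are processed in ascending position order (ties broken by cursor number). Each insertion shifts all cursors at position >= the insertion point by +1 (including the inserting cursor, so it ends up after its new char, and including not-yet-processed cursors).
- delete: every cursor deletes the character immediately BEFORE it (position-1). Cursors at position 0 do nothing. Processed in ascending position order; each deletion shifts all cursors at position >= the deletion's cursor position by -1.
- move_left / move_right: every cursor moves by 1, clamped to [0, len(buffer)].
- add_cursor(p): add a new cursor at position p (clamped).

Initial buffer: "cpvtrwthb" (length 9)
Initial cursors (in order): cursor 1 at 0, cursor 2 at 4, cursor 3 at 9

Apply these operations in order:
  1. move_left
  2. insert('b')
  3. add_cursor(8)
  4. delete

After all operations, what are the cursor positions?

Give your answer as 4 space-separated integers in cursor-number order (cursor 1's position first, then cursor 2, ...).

After op 1 (move_left): buffer="cpvtrwthb" (len 9), cursors c1@0 c2@3 c3@8, authorship .........
After op 2 (insert('b')): buffer="bcpvbtrwthbb" (len 12), cursors c1@1 c2@5 c3@11, authorship 1...2.....3.
After op 3 (add_cursor(8)): buffer="bcpvbtrwthbb" (len 12), cursors c1@1 c2@5 c4@8 c3@11, authorship 1...2.....3.
After op 4 (delete): buffer="cpvtrthb" (len 8), cursors c1@0 c2@3 c4@5 c3@7, authorship ........

Answer: 0 3 7 5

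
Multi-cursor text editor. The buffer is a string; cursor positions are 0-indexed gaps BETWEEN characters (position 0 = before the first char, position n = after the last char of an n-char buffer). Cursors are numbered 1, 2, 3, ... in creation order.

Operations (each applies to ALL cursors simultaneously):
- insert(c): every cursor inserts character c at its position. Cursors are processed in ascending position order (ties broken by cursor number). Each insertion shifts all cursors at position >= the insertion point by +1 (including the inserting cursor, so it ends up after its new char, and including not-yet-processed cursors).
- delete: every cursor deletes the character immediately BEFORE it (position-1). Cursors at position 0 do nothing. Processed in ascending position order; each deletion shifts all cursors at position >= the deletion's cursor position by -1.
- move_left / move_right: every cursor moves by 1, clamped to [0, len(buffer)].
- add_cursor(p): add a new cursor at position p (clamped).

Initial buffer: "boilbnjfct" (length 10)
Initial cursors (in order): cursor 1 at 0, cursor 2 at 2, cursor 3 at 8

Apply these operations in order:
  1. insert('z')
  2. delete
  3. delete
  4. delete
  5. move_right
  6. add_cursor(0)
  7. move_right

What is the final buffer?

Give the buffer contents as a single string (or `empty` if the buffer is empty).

After op 1 (insert('z')): buffer="zbozilbnjfzct" (len 13), cursors c1@1 c2@4 c3@11, authorship 1..2......3..
After op 2 (delete): buffer="boilbnjfct" (len 10), cursors c1@0 c2@2 c3@8, authorship ..........
After op 3 (delete): buffer="bilbnjct" (len 8), cursors c1@0 c2@1 c3@6, authorship ........
After op 4 (delete): buffer="ilbnct" (len 6), cursors c1@0 c2@0 c3@4, authorship ......
After op 5 (move_right): buffer="ilbnct" (len 6), cursors c1@1 c2@1 c3@5, authorship ......
After op 6 (add_cursor(0)): buffer="ilbnct" (len 6), cursors c4@0 c1@1 c2@1 c3@5, authorship ......
After op 7 (move_right): buffer="ilbnct" (len 6), cursors c4@1 c1@2 c2@2 c3@6, authorship ......

Answer: ilbnct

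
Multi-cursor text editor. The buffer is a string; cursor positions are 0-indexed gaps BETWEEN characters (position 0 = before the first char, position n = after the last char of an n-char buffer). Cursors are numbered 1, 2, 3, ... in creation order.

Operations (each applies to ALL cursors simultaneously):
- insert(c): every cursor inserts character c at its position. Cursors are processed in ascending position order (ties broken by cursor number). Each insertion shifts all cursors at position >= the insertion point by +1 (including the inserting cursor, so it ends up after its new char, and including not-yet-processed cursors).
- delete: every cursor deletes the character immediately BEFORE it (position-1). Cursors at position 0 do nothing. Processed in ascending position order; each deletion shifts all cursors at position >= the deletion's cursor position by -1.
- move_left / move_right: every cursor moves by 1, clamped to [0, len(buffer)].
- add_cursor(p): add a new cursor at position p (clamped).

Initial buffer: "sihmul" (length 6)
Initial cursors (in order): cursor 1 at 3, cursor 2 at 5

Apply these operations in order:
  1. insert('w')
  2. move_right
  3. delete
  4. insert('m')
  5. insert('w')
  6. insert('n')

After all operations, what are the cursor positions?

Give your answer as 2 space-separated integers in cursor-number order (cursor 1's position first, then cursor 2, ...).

After op 1 (insert('w')): buffer="sihwmuwl" (len 8), cursors c1@4 c2@7, authorship ...1..2.
After op 2 (move_right): buffer="sihwmuwl" (len 8), cursors c1@5 c2@8, authorship ...1..2.
After op 3 (delete): buffer="sihwuw" (len 6), cursors c1@4 c2@6, authorship ...1.2
After op 4 (insert('m')): buffer="sihwmuwm" (len 8), cursors c1@5 c2@8, authorship ...11.22
After op 5 (insert('w')): buffer="sihwmwuwmw" (len 10), cursors c1@6 c2@10, authorship ...111.222
After op 6 (insert('n')): buffer="sihwmwnuwmwn" (len 12), cursors c1@7 c2@12, authorship ...1111.2222

Answer: 7 12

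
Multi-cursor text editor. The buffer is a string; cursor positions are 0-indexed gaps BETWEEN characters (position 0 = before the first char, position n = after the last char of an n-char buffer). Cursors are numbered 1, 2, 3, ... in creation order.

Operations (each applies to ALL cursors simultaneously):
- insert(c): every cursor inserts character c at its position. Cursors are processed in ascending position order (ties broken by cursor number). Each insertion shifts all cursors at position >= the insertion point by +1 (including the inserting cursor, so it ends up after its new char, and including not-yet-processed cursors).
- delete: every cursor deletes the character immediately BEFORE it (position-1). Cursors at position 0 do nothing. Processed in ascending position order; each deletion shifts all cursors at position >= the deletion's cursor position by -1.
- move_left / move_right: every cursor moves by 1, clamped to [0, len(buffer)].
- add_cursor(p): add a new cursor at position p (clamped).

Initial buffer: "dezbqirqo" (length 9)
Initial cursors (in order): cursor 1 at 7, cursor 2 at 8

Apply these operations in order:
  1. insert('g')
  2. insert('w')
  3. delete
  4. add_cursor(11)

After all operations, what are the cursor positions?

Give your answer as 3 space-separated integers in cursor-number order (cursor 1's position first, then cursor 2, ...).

Answer: 8 10 11

Derivation:
After op 1 (insert('g')): buffer="dezbqirgqgo" (len 11), cursors c1@8 c2@10, authorship .......1.2.
After op 2 (insert('w')): buffer="dezbqirgwqgwo" (len 13), cursors c1@9 c2@12, authorship .......11.22.
After op 3 (delete): buffer="dezbqirgqgo" (len 11), cursors c1@8 c2@10, authorship .......1.2.
After op 4 (add_cursor(11)): buffer="dezbqirgqgo" (len 11), cursors c1@8 c2@10 c3@11, authorship .......1.2.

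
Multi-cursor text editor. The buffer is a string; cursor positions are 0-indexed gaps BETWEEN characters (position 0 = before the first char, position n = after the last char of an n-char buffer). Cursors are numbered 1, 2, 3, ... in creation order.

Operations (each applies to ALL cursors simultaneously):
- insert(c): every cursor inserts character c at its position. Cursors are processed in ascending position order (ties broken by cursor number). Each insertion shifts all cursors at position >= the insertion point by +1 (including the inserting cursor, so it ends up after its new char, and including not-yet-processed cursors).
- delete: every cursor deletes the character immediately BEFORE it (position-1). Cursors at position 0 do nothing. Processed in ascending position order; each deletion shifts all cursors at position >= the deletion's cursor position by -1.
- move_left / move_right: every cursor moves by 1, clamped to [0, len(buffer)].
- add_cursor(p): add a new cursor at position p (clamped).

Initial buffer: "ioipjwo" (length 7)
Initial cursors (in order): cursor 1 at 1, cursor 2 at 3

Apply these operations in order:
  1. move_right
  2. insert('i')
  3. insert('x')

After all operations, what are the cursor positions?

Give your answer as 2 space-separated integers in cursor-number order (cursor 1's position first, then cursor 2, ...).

After op 1 (move_right): buffer="ioipjwo" (len 7), cursors c1@2 c2@4, authorship .......
After op 2 (insert('i')): buffer="ioiipijwo" (len 9), cursors c1@3 c2@6, authorship ..1..2...
After op 3 (insert('x')): buffer="ioixipixjwo" (len 11), cursors c1@4 c2@8, authorship ..11..22...

Answer: 4 8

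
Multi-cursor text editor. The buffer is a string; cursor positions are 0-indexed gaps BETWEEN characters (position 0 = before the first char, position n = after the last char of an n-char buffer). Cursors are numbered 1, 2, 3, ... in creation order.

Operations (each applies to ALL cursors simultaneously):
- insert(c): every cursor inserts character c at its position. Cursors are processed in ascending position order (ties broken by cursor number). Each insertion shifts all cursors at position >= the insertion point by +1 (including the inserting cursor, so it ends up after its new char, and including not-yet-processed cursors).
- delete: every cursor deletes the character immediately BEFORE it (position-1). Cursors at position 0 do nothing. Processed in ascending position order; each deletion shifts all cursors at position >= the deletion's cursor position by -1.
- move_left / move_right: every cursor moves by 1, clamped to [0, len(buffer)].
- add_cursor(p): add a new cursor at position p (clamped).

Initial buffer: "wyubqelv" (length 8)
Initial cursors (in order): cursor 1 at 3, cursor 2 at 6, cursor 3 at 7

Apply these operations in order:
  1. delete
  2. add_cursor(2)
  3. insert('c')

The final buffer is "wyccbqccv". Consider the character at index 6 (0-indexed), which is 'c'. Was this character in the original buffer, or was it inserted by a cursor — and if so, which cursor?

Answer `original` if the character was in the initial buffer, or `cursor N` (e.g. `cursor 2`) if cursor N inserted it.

Answer: cursor 2

Derivation:
After op 1 (delete): buffer="wybqv" (len 5), cursors c1@2 c2@4 c3@4, authorship .....
After op 2 (add_cursor(2)): buffer="wybqv" (len 5), cursors c1@2 c4@2 c2@4 c3@4, authorship .....
After op 3 (insert('c')): buffer="wyccbqccv" (len 9), cursors c1@4 c4@4 c2@8 c3@8, authorship ..14..23.
Authorship (.=original, N=cursor N): . . 1 4 . . 2 3 .
Index 6: author = 2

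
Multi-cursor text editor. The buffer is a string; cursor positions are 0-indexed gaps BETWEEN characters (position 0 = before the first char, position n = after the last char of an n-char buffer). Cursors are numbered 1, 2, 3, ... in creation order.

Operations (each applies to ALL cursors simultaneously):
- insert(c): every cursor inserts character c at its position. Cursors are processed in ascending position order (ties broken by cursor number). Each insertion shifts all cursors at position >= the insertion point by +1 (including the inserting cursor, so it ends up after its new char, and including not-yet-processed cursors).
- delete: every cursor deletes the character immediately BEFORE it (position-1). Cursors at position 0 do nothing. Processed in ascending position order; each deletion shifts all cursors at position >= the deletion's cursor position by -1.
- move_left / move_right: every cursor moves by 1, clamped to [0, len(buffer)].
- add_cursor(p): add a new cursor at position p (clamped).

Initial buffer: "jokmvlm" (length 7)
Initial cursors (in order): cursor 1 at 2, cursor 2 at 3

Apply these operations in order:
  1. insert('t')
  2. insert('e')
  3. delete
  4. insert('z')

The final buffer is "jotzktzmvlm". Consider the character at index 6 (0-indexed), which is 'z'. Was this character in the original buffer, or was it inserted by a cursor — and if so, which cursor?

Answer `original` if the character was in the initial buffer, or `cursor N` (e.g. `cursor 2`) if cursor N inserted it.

Answer: cursor 2

Derivation:
After op 1 (insert('t')): buffer="jotktmvlm" (len 9), cursors c1@3 c2@5, authorship ..1.2....
After op 2 (insert('e')): buffer="jotektemvlm" (len 11), cursors c1@4 c2@7, authorship ..11.22....
After op 3 (delete): buffer="jotktmvlm" (len 9), cursors c1@3 c2@5, authorship ..1.2....
After op 4 (insert('z')): buffer="jotzktzmvlm" (len 11), cursors c1@4 c2@7, authorship ..11.22....
Authorship (.=original, N=cursor N): . . 1 1 . 2 2 . . . .
Index 6: author = 2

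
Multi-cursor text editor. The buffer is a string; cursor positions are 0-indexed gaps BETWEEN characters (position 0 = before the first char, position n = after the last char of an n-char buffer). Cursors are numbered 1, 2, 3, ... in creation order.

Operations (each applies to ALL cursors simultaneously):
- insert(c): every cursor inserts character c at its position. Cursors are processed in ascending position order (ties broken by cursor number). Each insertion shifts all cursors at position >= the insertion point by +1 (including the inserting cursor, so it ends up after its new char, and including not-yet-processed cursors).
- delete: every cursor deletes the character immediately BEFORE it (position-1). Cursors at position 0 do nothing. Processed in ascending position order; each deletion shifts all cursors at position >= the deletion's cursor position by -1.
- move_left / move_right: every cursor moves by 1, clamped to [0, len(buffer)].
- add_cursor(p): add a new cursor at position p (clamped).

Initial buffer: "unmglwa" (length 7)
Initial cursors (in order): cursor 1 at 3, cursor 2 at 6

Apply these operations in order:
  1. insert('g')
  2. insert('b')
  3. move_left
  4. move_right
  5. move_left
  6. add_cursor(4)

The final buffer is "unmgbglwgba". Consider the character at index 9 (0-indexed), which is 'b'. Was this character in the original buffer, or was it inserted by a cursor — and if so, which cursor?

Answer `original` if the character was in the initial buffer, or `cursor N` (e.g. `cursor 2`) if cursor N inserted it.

Answer: cursor 2

Derivation:
After op 1 (insert('g')): buffer="unmgglwga" (len 9), cursors c1@4 c2@8, authorship ...1...2.
After op 2 (insert('b')): buffer="unmgbglwgba" (len 11), cursors c1@5 c2@10, authorship ...11...22.
After op 3 (move_left): buffer="unmgbglwgba" (len 11), cursors c1@4 c2@9, authorship ...11...22.
After op 4 (move_right): buffer="unmgbglwgba" (len 11), cursors c1@5 c2@10, authorship ...11...22.
After op 5 (move_left): buffer="unmgbglwgba" (len 11), cursors c1@4 c2@9, authorship ...11...22.
After op 6 (add_cursor(4)): buffer="unmgbglwgba" (len 11), cursors c1@4 c3@4 c2@9, authorship ...11...22.
Authorship (.=original, N=cursor N): . . . 1 1 . . . 2 2 .
Index 9: author = 2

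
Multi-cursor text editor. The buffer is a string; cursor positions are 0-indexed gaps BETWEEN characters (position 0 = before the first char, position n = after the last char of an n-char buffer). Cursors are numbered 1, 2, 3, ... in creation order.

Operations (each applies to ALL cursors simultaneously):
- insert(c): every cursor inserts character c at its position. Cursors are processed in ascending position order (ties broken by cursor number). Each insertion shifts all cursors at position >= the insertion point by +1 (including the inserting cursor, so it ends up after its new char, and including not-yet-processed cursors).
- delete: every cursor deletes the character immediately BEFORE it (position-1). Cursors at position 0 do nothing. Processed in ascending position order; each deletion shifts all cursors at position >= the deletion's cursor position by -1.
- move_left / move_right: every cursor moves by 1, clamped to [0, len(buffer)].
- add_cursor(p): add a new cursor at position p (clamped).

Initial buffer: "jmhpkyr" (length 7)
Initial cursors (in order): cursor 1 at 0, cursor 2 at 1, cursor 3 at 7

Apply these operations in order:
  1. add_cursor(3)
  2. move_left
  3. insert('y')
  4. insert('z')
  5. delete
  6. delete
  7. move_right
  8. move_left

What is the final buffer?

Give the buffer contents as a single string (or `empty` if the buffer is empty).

After op 1 (add_cursor(3)): buffer="jmhpkyr" (len 7), cursors c1@0 c2@1 c4@3 c3@7, authorship .......
After op 2 (move_left): buffer="jmhpkyr" (len 7), cursors c1@0 c2@0 c4@2 c3@6, authorship .......
After op 3 (insert('y')): buffer="yyjmyhpkyyr" (len 11), cursors c1@2 c2@2 c4@5 c3@10, authorship 12..4....3.
After op 4 (insert('z')): buffer="yyzzjmyzhpkyyzr" (len 15), cursors c1@4 c2@4 c4@8 c3@14, authorship 1212..44....33.
After op 5 (delete): buffer="yyjmyhpkyyr" (len 11), cursors c1@2 c2@2 c4@5 c3@10, authorship 12..4....3.
After op 6 (delete): buffer="jmhpkyr" (len 7), cursors c1@0 c2@0 c4@2 c3@6, authorship .......
After op 7 (move_right): buffer="jmhpkyr" (len 7), cursors c1@1 c2@1 c4@3 c3@7, authorship .......
After op 8 (move_left): buffer="jmhpkyr" (len 7), cursors c1@0 c2@0 c4@2 c3@6, authorship .......

Answer: jmhpkyr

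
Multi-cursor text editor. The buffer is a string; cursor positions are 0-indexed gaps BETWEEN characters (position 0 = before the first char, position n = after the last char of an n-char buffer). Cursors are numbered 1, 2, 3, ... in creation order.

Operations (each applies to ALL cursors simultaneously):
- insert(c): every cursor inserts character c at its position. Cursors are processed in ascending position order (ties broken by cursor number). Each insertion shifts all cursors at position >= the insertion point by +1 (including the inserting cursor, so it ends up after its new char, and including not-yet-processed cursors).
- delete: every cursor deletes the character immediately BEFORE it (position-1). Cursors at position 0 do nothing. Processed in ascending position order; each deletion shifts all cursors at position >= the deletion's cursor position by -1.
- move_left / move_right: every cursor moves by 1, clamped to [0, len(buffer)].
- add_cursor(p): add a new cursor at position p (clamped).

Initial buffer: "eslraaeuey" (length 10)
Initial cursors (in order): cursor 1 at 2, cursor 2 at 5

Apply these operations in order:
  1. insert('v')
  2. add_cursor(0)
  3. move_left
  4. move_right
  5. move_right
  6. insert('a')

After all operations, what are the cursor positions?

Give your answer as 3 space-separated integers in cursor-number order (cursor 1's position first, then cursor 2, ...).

After op 1 (insert('v')): buffer="esvlravaeuey" (len 12), cursors c1@3 c2@7, authorship ..1...2.....
After op 2 (add_cursor(0)): buffer="esvlravaeuey" (len 12), cursors c3@0 c1@3 c2@7, authorship ..1...2.....
After op 3 (move_left): buffer="esvlravaeuey" (len 12), cursors c3@0 c1@2 c2@6, authorship ..1...2.....
After op 4 (move_right): buffer="esvlravaeuey" (len 12), cursors c3@1 c1@3 c2@7, authorship ..1...2.....
After op 5 (move_right): buffer="esvlravaeuey" (len 12), cursors c3@2 c1@4 c2@8, authorship ..1...2.....
After op 6 (insert('a')): buffer="esavlaravaaeuey" (len 15), cursors c3@3 c1@6 c2@11, authorship ..31.1..2.2....

Answer: 6 11 3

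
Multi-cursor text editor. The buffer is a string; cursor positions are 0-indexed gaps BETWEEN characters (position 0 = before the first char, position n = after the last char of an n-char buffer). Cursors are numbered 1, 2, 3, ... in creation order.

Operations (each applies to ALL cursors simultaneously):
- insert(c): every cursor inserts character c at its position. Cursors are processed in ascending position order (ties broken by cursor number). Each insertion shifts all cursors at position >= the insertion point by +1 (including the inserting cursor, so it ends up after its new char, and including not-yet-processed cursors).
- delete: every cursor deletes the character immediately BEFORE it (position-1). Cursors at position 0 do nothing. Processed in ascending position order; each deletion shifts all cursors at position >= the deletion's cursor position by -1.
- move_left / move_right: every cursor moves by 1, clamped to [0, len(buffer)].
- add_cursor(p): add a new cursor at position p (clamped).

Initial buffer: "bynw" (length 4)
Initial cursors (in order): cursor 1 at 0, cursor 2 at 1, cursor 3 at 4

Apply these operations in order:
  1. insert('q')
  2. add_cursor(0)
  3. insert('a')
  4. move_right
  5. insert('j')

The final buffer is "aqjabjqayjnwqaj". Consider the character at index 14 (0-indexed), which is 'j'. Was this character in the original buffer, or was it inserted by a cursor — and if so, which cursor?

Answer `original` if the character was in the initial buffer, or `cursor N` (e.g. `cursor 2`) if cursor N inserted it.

Answer: cursor 3

Derivation:
After op 1 (insert('q')): buffer="qbqynwq" (len 7), cursors c1@1 c2@3 c3@7, authorship 1.2...3
After op 2 (add_cursor(0)): buffer="qbqynwq" (len 7), cursors c4@0 c1@1 c2@3 c3@7, authorship 1.2...3
After op 3 (insert('a')): buffer="aqabqaynwqa" (len 11), cursors c4@1 c1@3 c2@6 c3@11, authorship 411.22...33
After op 4 (move_right): buffer="aqabqaynwqa" (len 11), cursors c4@2 c1@4 c2@7 c3@11, authorship 411.22...33
After op 5 (insert('j')): buffer="aqjabjqayjnwqaj" (len 15), cursors c4@3 c1@6 c2@10 c3@15, authorship 4141.122.2..333
Authorship (.=original, N=cursor N): 4 1 4 1 . 1 2 2 . 2 . . 3 3 3
Index 14: author = 3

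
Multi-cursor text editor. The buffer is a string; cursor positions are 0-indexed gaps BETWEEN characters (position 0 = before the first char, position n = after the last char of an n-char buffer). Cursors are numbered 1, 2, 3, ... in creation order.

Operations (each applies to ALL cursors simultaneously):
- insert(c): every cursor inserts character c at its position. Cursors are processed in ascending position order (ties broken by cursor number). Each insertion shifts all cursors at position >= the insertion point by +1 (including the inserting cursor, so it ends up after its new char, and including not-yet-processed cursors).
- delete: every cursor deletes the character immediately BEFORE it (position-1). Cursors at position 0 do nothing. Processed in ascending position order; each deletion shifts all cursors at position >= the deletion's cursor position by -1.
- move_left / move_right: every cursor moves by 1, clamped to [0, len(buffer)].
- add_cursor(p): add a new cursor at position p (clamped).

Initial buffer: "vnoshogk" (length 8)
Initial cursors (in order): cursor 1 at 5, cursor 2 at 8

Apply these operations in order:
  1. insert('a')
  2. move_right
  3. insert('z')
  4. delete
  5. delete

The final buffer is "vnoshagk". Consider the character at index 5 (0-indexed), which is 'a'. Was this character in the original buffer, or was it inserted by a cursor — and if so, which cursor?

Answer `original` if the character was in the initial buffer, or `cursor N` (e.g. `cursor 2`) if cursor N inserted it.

Answer: cursor 1

Derivation:
After op 1 (insert('a')): buffer="vnoshaogka" (len 10), cursors c1@6 c2@10, authorship .....1...2
After op 2 (move_right): buffer="vnoshaogka" (len 10), cursors c1@7 c2@10, authorship .....1...2
After op 3 (insert('z')): buffer="vnoshaozgkaz" (len 12), cursors c1@8 c2@12, authorship .....1.1..22
After op 4 (delete): buffer="vnoshaogka" (len 10), cursors c1@7 c2@10, authorship .....1...2
After op 5 (delete): buffer="vnoshagk" (len 8), cursors c1@6 c2@8, authorship .....1..
Authorship (.=original, N=cursor N): . . . . . 1 . .
Index 5: author = 1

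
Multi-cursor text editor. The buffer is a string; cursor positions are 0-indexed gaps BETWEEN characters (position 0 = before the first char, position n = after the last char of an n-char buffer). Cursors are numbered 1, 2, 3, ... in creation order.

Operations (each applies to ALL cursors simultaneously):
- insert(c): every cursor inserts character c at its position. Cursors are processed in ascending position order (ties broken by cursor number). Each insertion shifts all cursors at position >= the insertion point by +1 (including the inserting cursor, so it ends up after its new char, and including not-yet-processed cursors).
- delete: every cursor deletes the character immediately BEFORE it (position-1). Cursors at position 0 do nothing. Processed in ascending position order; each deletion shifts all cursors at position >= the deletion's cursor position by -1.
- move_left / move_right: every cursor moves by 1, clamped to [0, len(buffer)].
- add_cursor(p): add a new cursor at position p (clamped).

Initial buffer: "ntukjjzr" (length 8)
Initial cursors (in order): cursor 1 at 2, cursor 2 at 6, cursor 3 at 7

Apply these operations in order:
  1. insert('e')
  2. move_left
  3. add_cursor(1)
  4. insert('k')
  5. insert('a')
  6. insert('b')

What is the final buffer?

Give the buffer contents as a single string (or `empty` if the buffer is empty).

Answer: nkabtkabeukjjkabezkaber

Derivation:
After op 1 (insert('e')): buffer="nteukjjezer" (len 11), cursors c1@3 c2@8 c3@10, authorship ..1....2.3.
After op 2 (move_left): buffer="nteukjjezer" (len 11), cursors c1@2 c2@7 c3@9, authorship ..1....2.3.
After op 3 (add_cursor(1)): buffer="nteukjjezer" (len 11), cursors c4@1 c1@2 c2@7 c3@9, authorship ..1....2.3.
After op 4 (insert('k')): buffer="nktkeukjjkezker" (len 15), cursors c4@2 c1@4 c2@10 c3@13, authorship .4.11....22.33.
After op 5 (insert('a')): buffer="nkatkaeukjjkaezkaer" (len 19), cursors c4@3 c1@6 c2@13 c3@17, authorship .44.111....222.333.
After op 6 (insert('b')): buffer="nkabtkabeukjjkabezkaber" (len 23), cursors c4@4 c1@8 c2@16 c3@21, authorship .444.1111....2222.3333.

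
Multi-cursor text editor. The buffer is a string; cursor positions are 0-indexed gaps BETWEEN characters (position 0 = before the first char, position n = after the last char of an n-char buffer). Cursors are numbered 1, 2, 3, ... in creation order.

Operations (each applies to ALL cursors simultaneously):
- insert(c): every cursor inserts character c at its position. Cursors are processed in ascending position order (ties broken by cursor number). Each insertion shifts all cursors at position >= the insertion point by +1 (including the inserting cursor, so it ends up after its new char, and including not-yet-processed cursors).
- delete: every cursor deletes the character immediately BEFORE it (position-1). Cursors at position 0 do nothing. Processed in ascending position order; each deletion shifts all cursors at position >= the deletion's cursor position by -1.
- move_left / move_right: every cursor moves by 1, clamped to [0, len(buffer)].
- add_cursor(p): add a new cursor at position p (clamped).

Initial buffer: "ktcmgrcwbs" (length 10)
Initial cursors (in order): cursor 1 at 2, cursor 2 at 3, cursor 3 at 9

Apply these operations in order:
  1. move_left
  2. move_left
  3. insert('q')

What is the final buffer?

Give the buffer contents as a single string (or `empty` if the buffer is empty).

After op 1 (move_left): buffer="ktcmgrcwbs" (len 10), cursors c1@1 c2@2 c3@8, authorship ..........
After op 2 (move_left): buffer="ktcmgrcwbs" (len 10), cursors c1@0 c2@1 c3@7, authorship ..........
After op 3 (insert('q')): buffer="qkqtcmgrcqwbs" (len 13), cursors c1@1 c2@3 c3@10, authorship 1.2......3...

Answer: qkqtcmgrcqwbs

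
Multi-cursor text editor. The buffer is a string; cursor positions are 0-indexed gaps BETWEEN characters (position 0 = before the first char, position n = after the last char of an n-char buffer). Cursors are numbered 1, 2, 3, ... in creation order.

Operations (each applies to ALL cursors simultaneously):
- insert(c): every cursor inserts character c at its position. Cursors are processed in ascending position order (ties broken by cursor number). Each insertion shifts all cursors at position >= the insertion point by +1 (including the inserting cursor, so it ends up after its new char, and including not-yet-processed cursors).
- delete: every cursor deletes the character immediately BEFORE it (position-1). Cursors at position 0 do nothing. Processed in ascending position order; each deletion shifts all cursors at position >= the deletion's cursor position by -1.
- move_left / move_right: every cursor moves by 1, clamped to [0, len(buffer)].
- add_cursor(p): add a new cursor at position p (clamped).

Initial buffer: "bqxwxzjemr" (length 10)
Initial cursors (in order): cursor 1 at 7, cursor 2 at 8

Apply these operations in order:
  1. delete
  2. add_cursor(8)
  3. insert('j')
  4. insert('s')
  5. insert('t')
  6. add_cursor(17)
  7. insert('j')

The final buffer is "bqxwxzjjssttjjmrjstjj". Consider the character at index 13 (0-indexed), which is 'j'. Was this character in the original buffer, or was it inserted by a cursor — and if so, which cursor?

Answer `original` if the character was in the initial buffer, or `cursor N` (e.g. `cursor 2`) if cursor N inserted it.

After op 1 (delete): buffer="bqxwxzmr" (len 8), cursors c1@6 c2@6, authorship ........
After op 2 (add_cursor(8)): buffer="bqxwxzmr" (len 8), cursors c1@6 c2@6 c3@8, authorship ........
After op 3 (insert('j')): buffer="bqxwxzjjmrj" (len 11), cursors c1@8 c2@8 c3@11, authorship ......12..3
After op 4 (insert('s')): buffer="bqxwxzjjssmrjs" (len 14), cursors c1@10 c2@10 c3@14, authorship ......1212..33
After op 5 (insert('t')): buffer="bqxwxzjjssttmrjst" (len 17), cursors c1@12 c2@12 c3@17, authorship ......121212..333
After op 6 (add_cursor(17)): buffer="bqxwxzjjssttmrjst" (len 17), cursors c1@12 c2@12 c3@17 c4@17, authorship ......121212..333
After op 7 (insert('j')): buffer="bqxwxzjjssttjjmrjstjj" (len 21), cursors c1@14 c2@14 c3@21 c4@21, authorship ......12121212..33334
Authorship (.=original, N=cursor N): . . . . . . 1 2 1 2 1 2 1 2 . . 3 3 3 3 4
Index 13: author = 2

Answer: cursor 2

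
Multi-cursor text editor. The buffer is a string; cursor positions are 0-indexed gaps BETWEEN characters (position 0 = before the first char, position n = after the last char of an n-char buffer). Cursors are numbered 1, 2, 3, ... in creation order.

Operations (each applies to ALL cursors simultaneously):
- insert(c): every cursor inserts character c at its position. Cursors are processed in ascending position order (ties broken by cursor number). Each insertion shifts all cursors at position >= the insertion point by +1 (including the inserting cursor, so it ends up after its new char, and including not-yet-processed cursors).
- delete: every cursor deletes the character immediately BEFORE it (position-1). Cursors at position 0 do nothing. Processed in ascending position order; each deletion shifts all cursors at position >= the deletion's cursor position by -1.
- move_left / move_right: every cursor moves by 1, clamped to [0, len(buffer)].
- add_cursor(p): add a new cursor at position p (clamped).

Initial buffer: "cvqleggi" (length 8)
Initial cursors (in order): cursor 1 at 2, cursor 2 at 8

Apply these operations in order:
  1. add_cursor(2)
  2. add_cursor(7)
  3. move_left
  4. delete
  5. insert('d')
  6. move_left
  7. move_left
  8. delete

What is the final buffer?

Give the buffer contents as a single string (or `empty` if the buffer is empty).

Answer: ddvqddi

Derivation:
After op 1 (add_cursor(2)): buffer="cvqleggi" (len 8), cursors c1@2 c3@2 c2@8, authorship ........
After op 2 (add_cursor(7)): buffer="cvqleggi" (len 8), cursors c1@2 c3@2 c4@7 c2@8, authorship ........
After op 3 (move_left): buffer="cvqleggi" (len 8), cursors c1@1 c3@1 c4@6 c2@7, authorship ........
After op 4 (delete): buffer="vqlei" (len 5), cursors c1@0 c3@0 c2@4 c4@4, authorship .....
After op 5 (insert('d')): buffer="ddvqleddi" (len 9), cursors c1@2 c3@2 c2@8 c4@8, authorship 13....24.
After op 6 (move_left): buffer="ddvqleddi" (len 9), cursors c1@1 c3@1 c2@7 c4@7, authorship 13....24.
After op 7 (move_left): buffer="ddvqleddi" (len 9), cursors c1@0 c3@0 c2@6 c4@6, authorship 13....24.
After op 8 (delete): buffer="ddvqddi" (len 7), cursors c1@0 c3@0 c2@4 c4@4, authorship 13..24.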